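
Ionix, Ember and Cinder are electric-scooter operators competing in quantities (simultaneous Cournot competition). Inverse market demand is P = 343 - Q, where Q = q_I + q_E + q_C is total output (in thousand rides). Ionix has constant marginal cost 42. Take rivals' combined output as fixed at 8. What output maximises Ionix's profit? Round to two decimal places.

With rivals' combined output fixed at 8, Ionix's profit is π_I = (343 - 8 - q_I)q_I - (42q_I) = (335 - q_I)q_I - (42q_I).
∂π_I/∂q_I = 293 - 2q_I = 0, so q_I = 293/2.

146.50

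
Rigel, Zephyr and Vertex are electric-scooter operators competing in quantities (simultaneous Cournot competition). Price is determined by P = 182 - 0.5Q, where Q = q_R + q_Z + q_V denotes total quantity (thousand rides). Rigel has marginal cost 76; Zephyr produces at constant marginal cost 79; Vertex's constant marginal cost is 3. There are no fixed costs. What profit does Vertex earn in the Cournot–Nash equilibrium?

Rigel's profit: π_R = (182 - 0.5Q)q_R - (76q_R). Setting ∂π_R/∂q_R = 0: 106 - q_R - (1/2)(q_Z + q_V) = 0.
Zephyr's first-order condition: 103 - q_Z - (1/2)(q_R + q_V) = 0.
Vertex's first-order condition: 179 - q_V - (1/2)(q_R + q_Z) = 0.
Adding the 3 conditions: 388 − Q − Q = 0, i.e. Q = 194.
Back-substituting: q_R = (106 − 97)/(1/2) = 18, q_Z = (103 − 97)/(1/2) = 12, q_V = (179 − 97)/(1/2) = 164.
Price P = 182 - (1/2)·194 = 85.
Vertex's profit: (85 - 3)·164 = 13448.

13448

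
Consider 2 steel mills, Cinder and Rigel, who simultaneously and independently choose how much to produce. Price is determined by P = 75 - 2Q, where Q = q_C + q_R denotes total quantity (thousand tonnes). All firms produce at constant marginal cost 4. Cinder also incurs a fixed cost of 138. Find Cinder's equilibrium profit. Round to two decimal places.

Each firm earns π_i = (75 - 2Q)q_i - 4q_i.
First-order condition (treating rivals' output as given): 71 - 4q_i - 2q_j = 0.
By symmetry each firm produces the same amount; substituting q_j = q_i yields q_i = 71/6.
Price P = 75 - 2·(71/3) = 83/3.
Cinder's profit: (83/3 - 4)·(71/6) - 138 = 142.0556.

142.06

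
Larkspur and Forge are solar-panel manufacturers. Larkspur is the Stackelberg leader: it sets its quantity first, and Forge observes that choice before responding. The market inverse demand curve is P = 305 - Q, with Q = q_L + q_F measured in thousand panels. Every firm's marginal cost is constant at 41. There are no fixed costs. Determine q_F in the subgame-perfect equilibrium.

The follower Forge best-responds to any q_L: π_F = (305 - Q)q_F - 41q_F.
∂π_F/∂q_F = 264 - q_L - 2q_F = 0 gives the reaction function q_F = (264 - q_L)/2.
The leader anticipates this reaction. Substituting into P = 305 - Q gives P = 173 - (1/2)q_L, so π_L = (173 - (1/2)q_L)q_L - 41q_L.
Leader FOC: 132 - q_L = 0, so q_L = 132.
Then q_F = (264 - 132)/2 = 66.

66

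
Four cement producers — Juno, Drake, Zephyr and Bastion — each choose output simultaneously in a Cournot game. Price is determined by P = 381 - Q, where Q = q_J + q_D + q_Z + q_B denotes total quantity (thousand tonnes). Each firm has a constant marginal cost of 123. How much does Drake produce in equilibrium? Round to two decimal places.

51.60

A representative firm's profit is π_i = q_i(381 - Q) - 123q_i.
Setting ∂π_i/∂q_i = 0 with rivals' quantities fixed: 258 - 2q_i - Σ_{j≠i} q_j = 0.
By symmetry each firm produces the same amount; substituting Σ_{j≠i} q_j = 3q_i yields q_i = 258/5.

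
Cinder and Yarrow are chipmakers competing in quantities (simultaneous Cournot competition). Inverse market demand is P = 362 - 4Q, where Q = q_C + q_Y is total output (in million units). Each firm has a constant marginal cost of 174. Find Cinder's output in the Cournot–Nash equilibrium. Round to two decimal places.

15.67

Each firm earns π_i = (362 - 4Q)q_i - 174q_i.
Setting ∂π_i/∂q_i = 0 with rivals' quantities fixed: 188 - 8q_i - 4q_j = 0.
By symmetry each firm produces the same amount; substituting q_j = q_i yields q_i = 188/12 = 47/3.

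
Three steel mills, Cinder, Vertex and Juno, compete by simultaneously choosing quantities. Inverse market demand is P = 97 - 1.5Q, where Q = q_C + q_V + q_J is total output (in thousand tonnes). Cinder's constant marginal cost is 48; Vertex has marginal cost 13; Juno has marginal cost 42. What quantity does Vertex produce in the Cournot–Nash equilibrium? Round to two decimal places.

Cinder's profit: π_C = (97 - 1.5Q)q_C - (48q_C). Setting ∂π_C/∂q_C = 0: 49 - 3q_C - (3/2)(q_V + q_J) = 0.
Vertex's first-order condition: 84 - 3q_V - (3/2)(q_C + q_J) = 0.
Juno's first-order condition: 55 - 3q_J - (3/2)(q_C + q_V) = 0.
Summing all 3 equations gives 188 − 6Q = 0, hence Q = 94/3.
Back-substituting: q_C = (49 − 47)/(3/2) = 4/3, q_V = (84 − 47)/(3/2) = 74/3, q_J = (55 − 47)/(3/2) = 16/3.

24.67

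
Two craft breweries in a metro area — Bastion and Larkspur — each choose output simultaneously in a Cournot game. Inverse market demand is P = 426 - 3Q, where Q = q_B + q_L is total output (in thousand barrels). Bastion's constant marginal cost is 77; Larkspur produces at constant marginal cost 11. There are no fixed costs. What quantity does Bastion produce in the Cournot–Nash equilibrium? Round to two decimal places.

Bastion's profit: π_B = (426 - 3Q)q_B - (77q_B). Setting ∂π_B/∂q_B = 0: 349 - 6q_B - 3(q_L) = 0.
Larkspur's first-order condition: 415 - 6q_L - 3(q_B) = 0.
Best responses: q_B = (349 - 3q_L)/6, q_L = (415 - 3q_B)/6.
Substituting one into the other gives q_B = 283/9 and q_L = 481/9.

31.44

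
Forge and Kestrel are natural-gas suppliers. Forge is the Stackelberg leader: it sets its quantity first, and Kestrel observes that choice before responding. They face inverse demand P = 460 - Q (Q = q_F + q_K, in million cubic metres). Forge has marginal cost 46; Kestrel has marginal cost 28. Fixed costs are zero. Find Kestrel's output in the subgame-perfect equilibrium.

117

The follower Kestrel best-responds to any q_F: π_K = (460 - Q)q_K - 28q_K.
Setting the follower's marginal profit to zero, 432 - q_F - 2q_K = 0, i.e. q_K = (432 - q_F)/2.
Forge substitutes q_K(q_F) into its own profit: π_F = q_F(460 - q_F - (432 - q_F)/2) - 46q_F = (244 - (1/2)q_F)q_F - 46q_F.
Leader FOC: 198 - q_F = 0, so q_F = 198.
Then q_K = (432 - 198)/2 = 117.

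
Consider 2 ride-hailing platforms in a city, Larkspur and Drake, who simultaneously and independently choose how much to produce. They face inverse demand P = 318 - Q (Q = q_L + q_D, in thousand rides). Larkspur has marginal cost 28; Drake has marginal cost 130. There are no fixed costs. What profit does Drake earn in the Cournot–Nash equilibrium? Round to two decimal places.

Larkspur's profit: π_L = (318 - Q)q_L - (28q_L). Setting ∂π_L/∂q_L = 0: 290 - 2q_L - (q_D) = 0.
Drake's first-order condition: 188 - 2q_D - (q_L) = 0.
So q_L = (290 - q_D)/2 and q_D = (188 - q_L)/2.
Solving the pair: q_L = 392/3, q_D = 86/3.
Price P = 318 - 478/3 = 476/3.
Drake's profit: (476/3 - 130)·(86/3) = 821.7778.

821.78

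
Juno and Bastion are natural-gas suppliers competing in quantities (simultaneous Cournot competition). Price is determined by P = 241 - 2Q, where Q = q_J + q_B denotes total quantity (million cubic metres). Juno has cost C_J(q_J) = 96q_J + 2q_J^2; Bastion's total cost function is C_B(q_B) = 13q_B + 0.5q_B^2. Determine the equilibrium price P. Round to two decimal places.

140.83

Juno's profit: π_J = (241 - 2Q)q_J - (96q_J + 2q_J²). Setting ∂π_J/∂q_J = 0: 145 - 8q_J - 2(q_B) = 0.
Bastion's first-order condition: 228 - 5q_B - 2(q_J) = 0.
Rearranging gives the reaction functions q_J = (145 - 2q_B)/8 and q_B = (228 - 2q_J)/5.
Substituting one into the other gives q_J = 269/36 and q_B = 767/18.
Total output Q = 601/12, so price P = 241 - 2·(601/12) = 845/6.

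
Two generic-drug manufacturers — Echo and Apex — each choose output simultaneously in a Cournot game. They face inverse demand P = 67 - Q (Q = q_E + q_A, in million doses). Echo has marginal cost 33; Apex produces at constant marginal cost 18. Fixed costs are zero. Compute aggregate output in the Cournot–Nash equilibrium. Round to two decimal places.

Echo's profit: π_E = (67 - Q)q_E - (33q_E). Setting ∂π_E/∂q_E = 0: 34 - 2q_E - (q_A) = 0.
Apex's first-order condition: 49 - 2q_A - (q_E) = 0.
Rearranging gives the reaction functions q_E = (34 - q_A)/2 and q_A = (49 - q_E)/2.
Solving the pair: q_E = 19/3, q_A = 64/3.
Total output Q = 19/3 + 64/3 = 83/3.

27.67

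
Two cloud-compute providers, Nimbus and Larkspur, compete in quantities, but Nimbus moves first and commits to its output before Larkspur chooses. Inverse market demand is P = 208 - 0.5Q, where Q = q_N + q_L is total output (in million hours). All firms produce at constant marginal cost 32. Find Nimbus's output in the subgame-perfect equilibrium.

176

The follower Larkspur best-responds to any q_N: π_L = (208 - 0.5Q)q_L - 32q_L.
Follower FOC: 176 - (1/2)q_N - q_L = 0, so q_L(q_N) = (176 - (1/2)q_N).
Nimbus substitutes q_L(q_N) into its own profit: π_N = q_N(208 - (1/2)q_N - (176 - (1/2)q_N)/2) - 32q_N = (120 - (1/4)q_N)q_N - 32q_N.
Maximising: ∂π_N/∂q_N = 88 - (1/2)q_N = 0, giving q_N = 176.
Then q_L = (176 - (1/2)·176) = 88.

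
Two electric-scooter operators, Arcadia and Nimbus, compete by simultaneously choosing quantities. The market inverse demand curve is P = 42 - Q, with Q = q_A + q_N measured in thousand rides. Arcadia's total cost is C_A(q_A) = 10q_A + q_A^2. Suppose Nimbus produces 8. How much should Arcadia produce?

With the rival's output fixed at 8, Arcadia's profit is π_A = (42 - 8 - q_A)q_A - (10q_A + q_A²) = (34 - q_A)q_A - (10q_A + q_A²).
∂π_A/∂q_A = 24 - 4q_A = 0, so q_A = 6.

6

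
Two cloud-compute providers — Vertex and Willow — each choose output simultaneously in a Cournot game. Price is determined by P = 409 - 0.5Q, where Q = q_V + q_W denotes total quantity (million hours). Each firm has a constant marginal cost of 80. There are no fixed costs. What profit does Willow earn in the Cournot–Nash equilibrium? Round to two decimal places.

24053.56

A representative firm's profit is π_i = q_i(409 - 0.5Q) - 80q_i.
First-order condition (treating rivals' output as given): 329 - q_i - (1/2)q_j = 0.
By symmetry each firm produces the same amount; substituting q_j = q_i yields q_i = 329/(3/2) = 658/3.
Price P = 409 - (1/2)·(1316/3) = 569/3.
Willow's profit: (569/3 - 80)·(658/3) = 24053.5556.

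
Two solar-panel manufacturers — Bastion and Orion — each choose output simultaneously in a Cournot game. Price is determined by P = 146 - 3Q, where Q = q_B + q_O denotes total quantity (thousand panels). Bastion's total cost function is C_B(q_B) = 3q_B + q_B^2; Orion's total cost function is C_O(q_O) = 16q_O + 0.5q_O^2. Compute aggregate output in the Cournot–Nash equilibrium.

26

Bastion's profit: π_B = (146 - 3Q)q_B - (3q_B + q_B²). Setting ∂π_B/∂q_B = 0: 143 - 8q_B - 3(q_O) = 0.
Orion's profit: π_O = (146 - 3Q)q_O - (16q_O + (1/2)q_O²). Setting ∂π_O/∂q_O = 0: 130 - 7q_O - 3(q_B) = 0.
Best responses: q_B = (143 - 3q_O)/8, q_O = (130 - 3q_B)/7.
Substituting one into the other gives q_B = 13 and q_O = 13.
Total output Q = 13 + 13 = 26.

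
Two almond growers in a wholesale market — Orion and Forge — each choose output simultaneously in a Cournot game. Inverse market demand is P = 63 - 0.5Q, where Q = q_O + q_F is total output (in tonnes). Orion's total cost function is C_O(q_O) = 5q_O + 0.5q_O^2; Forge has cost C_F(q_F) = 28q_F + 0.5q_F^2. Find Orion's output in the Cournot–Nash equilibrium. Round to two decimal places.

26.27

Orion's profit: π_O = (63 - 0.5Q)q_O - (5q_O + (1/2)q_O²). Setting ∂π_O/∂q_O = 0: 58 - 2q_O - (1/2)(q_F) = 0.
Forge's profit: π_F = (63 - 0.5Q)q_F - (28q_F + (1/2)q_F²). Setting ∂π_F/∂q_F = 0: 35 - 2q_F - (1/2)(q_O) = 0.
Rearranging gives the reaction functions q_O = (58 - (1/2)q_F)/2 and q_F = (35 - (1/2)q_O)/2.
Substituting one into the other gives q_O = 394/15 and q_F = 164/15.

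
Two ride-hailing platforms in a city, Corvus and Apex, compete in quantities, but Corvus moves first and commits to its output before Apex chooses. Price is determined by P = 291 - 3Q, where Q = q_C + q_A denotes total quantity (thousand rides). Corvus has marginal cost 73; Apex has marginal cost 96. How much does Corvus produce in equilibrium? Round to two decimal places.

40.17

The follower Apex best-responds to any q_C: π_A = (291 - 3Q)q_A - 96q_A.
Setting the follower's marginal profit to zero, 195 - 3q_C - 6q_A = 0, i.e. q_A = (195 - 3q_C)/6.
The leader anticipates this reaction. Substituting into P = 291 - 3Q gives P = 387/2 - (3/2)q_C, so π_C = (387/2 - (3/2)q_C)q_C - 73q_C.
The leader's first-order condition 241/2 - 3q_C = 0 yields q_C = 241/6.
Then q_A = (195 - 3·(241/6))/6 = 149/12.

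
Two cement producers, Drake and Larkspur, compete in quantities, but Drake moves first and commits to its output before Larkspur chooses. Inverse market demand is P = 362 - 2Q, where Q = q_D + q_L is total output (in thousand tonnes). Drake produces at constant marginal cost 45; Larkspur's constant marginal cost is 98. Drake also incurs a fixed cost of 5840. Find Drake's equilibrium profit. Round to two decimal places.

Solve by backward induction. Given q_D, the follower Larkspur maximises π_L = (362 - 2q_D - 2q_L)q_L - 98q_L.
Setting the follower's marginal profit to zero, 264 - 2q_D - 4q_L = 0, i.e. q_L = (264 - 2q_D)/4.
The leader anticipates this reaction. Substituting into P = 362 - 2Q gives P = 230 - q_D, so π_D = (230 - q_D)q_D - 45q_D.
Leader FOC: 185 - 2q_D = 0, so q_D = 185/2.
Then q_L = (264 - 2·(185/2))/4 = 79/4.
Price P = 362 - 2·(449/4) = 275/2.
Drake's profit: (275/2 - 45)·(185/2) - 5840 = 2716.2500.

2716.25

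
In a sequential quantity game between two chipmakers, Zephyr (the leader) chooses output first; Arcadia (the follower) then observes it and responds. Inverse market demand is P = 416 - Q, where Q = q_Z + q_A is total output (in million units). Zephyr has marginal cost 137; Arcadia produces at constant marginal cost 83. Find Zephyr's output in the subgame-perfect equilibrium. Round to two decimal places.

112.50

The follower Arcadia best-responds to any q_Z: π_A = (416 - Q)q_A - 83q_A.
∂π_A/∂q_A = 333 - q_Z - 2q_A = 0 gives the reaction function q_A = (333 - q_Z)/2.
The leader anticipates this reaction. Substituting into P = 416 - Q gives P = 499/2 - (1/2)q_Z, so π_Z = (499/2 - (1/2)q_Z)q_Z - 137q_Z.
The leader's first-order condition 225/2 - q_Z = 0 yields q_Z = 225/2.
Then q_A = (333 - 225/2)/2 = 441/4.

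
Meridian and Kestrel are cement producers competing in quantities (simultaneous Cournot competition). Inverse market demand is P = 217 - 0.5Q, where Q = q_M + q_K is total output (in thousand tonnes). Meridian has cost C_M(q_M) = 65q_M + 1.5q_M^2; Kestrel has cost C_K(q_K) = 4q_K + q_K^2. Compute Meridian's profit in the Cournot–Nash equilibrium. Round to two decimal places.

Meridian's profit: π_M = (217 - 0.5Q)q_M - (65q_M + (3/2)q_M²). Setting ∂π_M/∂q_M = 0: 152 - 4q_M - (1/2)(q_K) = 0.
Kestrel's profit: π_K = (217 - 0.5Q)q_K - (4q_K + q_K²). Setting ∂π_K/∂q_K = 0: 213 - 3q_K - (1/2)(q_M) = 0.
Best responses: q_M = (152 - (1/2)q_K)/4, q_K = (213 - (1/2)q_M)/3.
Substituting one into the other gives q_M = 1398/47 and q_K = 66.0426.
Price P = 217 - (1/2)·95.7872 = 169.1064.
Meridian's profit: 169.1064·(1398/47) - 65·(1398/47) - (3/2)(1398/47)² = 1769.4921.

1769.49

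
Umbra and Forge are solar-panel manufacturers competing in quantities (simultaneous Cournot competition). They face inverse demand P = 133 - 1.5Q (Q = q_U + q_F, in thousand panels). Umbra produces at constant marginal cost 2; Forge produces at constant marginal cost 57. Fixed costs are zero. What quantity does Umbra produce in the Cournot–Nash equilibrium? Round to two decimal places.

41.33

Umbra's profit: π_U = (133 - 1.5Q)q_U - (2q_U). Setting ∂π_U/∂q_U = 0: 131 - 3q_U - (3/2)(q_F) = 0.
Forge's profit: π_F = (133 - 1.5Q)q_F - (57q_F). Setting ∂π_F/∂q_F = 0: 76 - 3q_F - (3/2)(q_U) = 0.
So q_U = (131 - (3/2)q_F)/3 and q_F = (76 - (3/2)q_U)/3.
Solving the pair: q_U = 124/3, q_F = 14/3.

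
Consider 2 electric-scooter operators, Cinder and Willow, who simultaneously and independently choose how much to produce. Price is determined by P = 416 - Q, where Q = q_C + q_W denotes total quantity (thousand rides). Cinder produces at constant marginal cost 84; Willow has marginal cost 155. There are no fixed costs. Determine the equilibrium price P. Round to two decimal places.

218.33

Cinder's profit: π_C = (416 - Q)q_C - (84q_C). Setting ∂π_C/∂q_C = 0: 332 - 2q_C - (q_W) = 0.
Willow's profit: π_W = (416 - Q)q_W - (155q_W). Setting ∂π_W/∂q_W = 0: 261 - 2q_W - (q_C) = 0.
So q_C = (332 - q_W)/2 and q_W = (261 - q_C)/2.
Substituting one into the other gives q_C = 403/3 and q_W = 190/3.
Total output Q = 593/3, so price P = 416 - 593/3 = 655/3.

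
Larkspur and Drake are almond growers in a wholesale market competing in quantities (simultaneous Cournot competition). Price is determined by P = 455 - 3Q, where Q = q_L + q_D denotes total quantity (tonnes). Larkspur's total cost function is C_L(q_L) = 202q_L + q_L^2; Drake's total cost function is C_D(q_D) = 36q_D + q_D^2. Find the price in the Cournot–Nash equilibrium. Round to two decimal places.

271.73

Larkspur's profit: π_L = (455 - 3Q)q_L - (202q_L + q_L²). Setting ∂π_L/∂q_L = 0: 253 - 8q_L - 3(q_D) = 0.
Drake's profit: π_D = (455 - 3Q)q_D - (36q_D + q_D²). Setting ∂π_D/∂q_D = 0: 419 - 8q_D - 3(q_L) = 0.
Rearranging gives the reaction functions q_L = (253 - 3q_D)/8 and q_D = (419 - 3q_L)/8.
Substituting one into the other gives q_L = 767/55 and q_D = 47.1455.
Total output Q = 672/11, so price P = 455 - 3·(672/11) = 271.7273.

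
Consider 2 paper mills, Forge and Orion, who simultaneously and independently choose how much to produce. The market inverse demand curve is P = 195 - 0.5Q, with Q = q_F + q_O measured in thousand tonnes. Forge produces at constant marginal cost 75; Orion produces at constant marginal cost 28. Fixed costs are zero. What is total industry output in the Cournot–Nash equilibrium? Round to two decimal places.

191.33

Forge's profit: π_F = (195 - 0.5Q)q_F - (75q_F). Setting ∂π_F/∂q_F = 0: 120 - q_F - (1/2)(q_O) = 0.
Orion's first-order condition: 167 - q_O - (1/2)(q_F) = 0.
Best responses: q_F = (120 - (1/2)q_O), q_O = (167 - (1/2)q_F).
Solving the pair: q_F = 146/3, q_O = 428/3.
Total output Q = 146/3 + 428/3 = 574/3.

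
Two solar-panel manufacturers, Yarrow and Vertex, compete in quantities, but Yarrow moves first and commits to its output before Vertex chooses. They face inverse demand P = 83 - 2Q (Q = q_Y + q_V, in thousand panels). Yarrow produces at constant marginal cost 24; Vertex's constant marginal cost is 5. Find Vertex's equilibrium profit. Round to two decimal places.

Solve by backward induction. Given q_Y, the follower Vertex maximises π_V = (83 - 2q_Y - 2q_V)q_V - 5q_V.
Follower FOC: 78 - 2q_Y - 4q_V = 0, so q_V(q_Y) = (78 - 2q_Y)/4.
Yarrow substitutes q_V(q_Y) into its own profit: π_Y = q_Y(83 - 2q_Y - (78 - 2q_Y)/2) - 24q_Y = (44 - q_Y)q_Y - 24q_Y.
Maximising: ∂π_Y/∂q_Y = 20 - 2q_Y = 0, giving q_Y = 10.
Then q_V = (78 - 2·10)/4 = 29/2.
Price P = 83 - 2·(49/2) = 34.
Vertex's profit: (34 - 5)·(29/2) = 841/2.

420.50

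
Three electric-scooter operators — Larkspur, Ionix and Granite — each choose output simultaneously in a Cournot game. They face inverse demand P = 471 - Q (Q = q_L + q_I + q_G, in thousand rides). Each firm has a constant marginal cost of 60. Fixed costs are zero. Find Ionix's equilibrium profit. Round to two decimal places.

A representative firm's profit is π_i = q_i(471 - Q) - 60q_i.
First-order condition (treating rivals' output as given): 411 - 2q_i - Σ_{j≠i} q_j = 0.
With identical firms every q_j equals q_i, so Σ_{j≠i} q_j = 2q_i and 411 = 4q_i, giving q_i = 411/4.
Price P = 471 - 1233/4 = 651/4.
Ionix's profit: (651/4 - 60)·(411/4) = 10557.5625.

10557.56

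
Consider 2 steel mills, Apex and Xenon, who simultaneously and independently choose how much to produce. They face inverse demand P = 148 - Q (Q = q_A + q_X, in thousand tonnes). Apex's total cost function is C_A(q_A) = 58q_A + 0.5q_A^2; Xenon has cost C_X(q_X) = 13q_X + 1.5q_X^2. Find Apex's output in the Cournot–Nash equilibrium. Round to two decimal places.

Apex's profit: π_A = (148 - Q)q_A - (58q_A + (1/2)q_A²). Setting ∂π_A/∂q_A = 0: 90 - 3q_A - (q_X) = 0.
Xenon's profit: π_X = (148 - Q)q_X - (13q_X + (3/2)q_X²). Setting ∂π_X/∂q_X = 0: 135 - 5q_X - (q_A) = 0.
Rearranging gives the reaction functions q_A = (90 - q_X)/3 and q_X = (135 - q_A)/5.
Substituting one into the other gives q_A = 45/2 and q_X = 45/2.

22.50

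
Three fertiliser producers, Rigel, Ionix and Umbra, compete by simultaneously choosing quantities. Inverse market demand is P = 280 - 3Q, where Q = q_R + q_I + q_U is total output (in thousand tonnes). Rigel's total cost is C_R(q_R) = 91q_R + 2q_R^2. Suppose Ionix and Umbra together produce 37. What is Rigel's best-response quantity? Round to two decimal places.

With rivals' combined output fixed at 37, Rigel's profit is π_R = (280 - 3·37 - 3q_R)q_R - (91q_R + 2q_R²) = (169 - 3q_R)q_R - (91q_R + 2q_R²).
∂π_R/∂q_R = 78 - 10q_R = 0, so q_R = 39/5.

7.80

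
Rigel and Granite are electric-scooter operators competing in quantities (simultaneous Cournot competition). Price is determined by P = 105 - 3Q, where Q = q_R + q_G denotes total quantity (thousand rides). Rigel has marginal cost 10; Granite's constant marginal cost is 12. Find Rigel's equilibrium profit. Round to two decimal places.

348.48

Rigel's profit: π_R = (105 - 3Q)q_R - (10q_R). Setting ∂π_R/∂q_R = 0: 95 - 6q_R - 3(q_G) = 0.
Granite's first-order condition: 93 - 6q_G - 3(q_R) = 0.
Rearranging gives the reaction functions q_R = (95 - 3q_G)/6 and q_G = (93 - 3q_R)/6.
Substituting one into the other gives q_R = 97/9 and q_G = 91/9.
Price P = 105 - 3·(188/9) = 127/3.
Rigel's profit: (127/3 - 10)·(97/9) = 348.4815.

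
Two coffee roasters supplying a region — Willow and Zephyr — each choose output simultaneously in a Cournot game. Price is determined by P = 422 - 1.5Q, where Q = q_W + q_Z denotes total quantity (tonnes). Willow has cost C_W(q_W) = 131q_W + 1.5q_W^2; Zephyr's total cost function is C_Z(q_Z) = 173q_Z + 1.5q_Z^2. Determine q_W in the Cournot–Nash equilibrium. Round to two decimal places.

40.67

Willow's profit: π_W = (422 - 1.5Q)q_W - (131q_W + (3/2)q_W²). Setting ∂π_W/∂q_W = 0: 291 - 6q_W - (3/2)(q_Z) = 0.
Zephyr's first-order condition: 249 - 6q_Z - (3/2)(q_W) = 0.
Best responses: q_W = (291 - (3/2)q_Z)/6, q_Z = (249 - (3/2)q_W)/6.
Substituting one into the other gives q_W = 122/3 and q_Z = 94/3.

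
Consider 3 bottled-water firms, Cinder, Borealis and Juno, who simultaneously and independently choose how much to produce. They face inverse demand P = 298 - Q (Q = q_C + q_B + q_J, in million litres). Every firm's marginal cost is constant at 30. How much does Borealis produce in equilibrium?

A representative firm's profit is π_i = q_i(298 - Q) - 30q_i.
First-order condition (treating rivals' output as given): 268 - 2q_i - Σ_{j≠i} q_j = 0.
By symmetry each firm produces the same amount; substituting Σ_{j≠i} q_j = 2q_i yields q_i = 268/4 = 67.

67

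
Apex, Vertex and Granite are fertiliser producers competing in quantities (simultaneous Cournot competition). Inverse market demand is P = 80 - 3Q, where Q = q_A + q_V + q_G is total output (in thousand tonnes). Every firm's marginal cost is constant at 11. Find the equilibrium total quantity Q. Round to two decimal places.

17.25

A representative firm's profit is π_i = q_i(80 - 3Q) - 11q_i.
First-order condition (treating rivals' output as given): 69 - 6q_i - 3·Σ_{j≠i} q_j = 0.
With identical firms every q_j equals q_i, so Σ_{j≠i} q_j = 2q_i and 69 = 12q_i, giving q_i = 23/4.
Total output Q = 23/4 + 23/4 + 23/4 = 69/4.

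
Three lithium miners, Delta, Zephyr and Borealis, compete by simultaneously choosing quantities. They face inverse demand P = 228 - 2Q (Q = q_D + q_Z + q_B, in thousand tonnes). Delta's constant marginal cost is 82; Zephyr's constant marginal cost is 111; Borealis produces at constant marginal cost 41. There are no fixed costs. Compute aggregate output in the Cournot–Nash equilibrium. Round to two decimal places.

Delta's profit: π_D = (228 - 2Q)q_D - (82q_D). Setting ∂π_D/∂q_D = 0: 146 - 4q_D - 2(q_Z + q_B) = 0.
Zephyr's profit: π_Z = (228 - 2Q)q_Z - (111q_Z). Setting ∂π_Z/∂q_Z = 0: 117 - 4q_Z - 2(q_D + q_B) = 0.
Borealis's first-order condition: 187 - 4q_B - 2(q_D + q_Z) = 0.
Summing all 3 equations gives 450 − 8Q = 0, hence Q = 225/4.
Back-substituting: q_D = (146 − 225/2)/2 = 67/4, q_Z = (117 − 225/2)/2 = 9/4, q_B = (187 − 225/2)/2 = 149/4.
Total output Q = 67/4 + 9/4 + 149/4 = 225/4.

56.25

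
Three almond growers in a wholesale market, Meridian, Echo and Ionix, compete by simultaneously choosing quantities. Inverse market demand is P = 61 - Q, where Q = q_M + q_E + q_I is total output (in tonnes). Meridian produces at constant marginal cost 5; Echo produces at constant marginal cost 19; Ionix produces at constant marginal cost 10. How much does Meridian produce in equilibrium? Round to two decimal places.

18.75

Meridian's profit: π_M = (61 - Q)q_M - (5q_M). Setting ∂π_M/∂q_M = 0: 56 - 2q_M - (q_E + q_I) = 0.
Echo's first-order condition: 42 - 2q_E - (q_M + q_I) = 0.
Ionix's first-order condition: 51 - 2q_I - (q_M + q_E) = 0.
Adding the 3 first-order conditions: 149 − 4Q = 0, so Q = 149/4.
Back-substituting: q_M = (56 − 149/4) = 75/4, q_E = (42 − 149/4) = 19/4, q_I = (51 − 149/4) = 55/4.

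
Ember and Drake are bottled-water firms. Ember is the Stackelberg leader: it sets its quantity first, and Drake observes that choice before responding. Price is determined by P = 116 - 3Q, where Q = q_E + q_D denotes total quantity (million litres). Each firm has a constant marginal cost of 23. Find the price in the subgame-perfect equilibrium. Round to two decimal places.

The follower Drake best-responds to any q_E: π_D = (116 - 3Q)q_D - 23q_D.
Setting the follower's marginal profit to zero, 93 - 3q_E - 6q_D = 0, i.e. q_D = (93 - 3q_E)/6.
The leader anticipates this reaction. Substituting into P = 116 - 3Q gives P = 139/2 - (3/2)q_E, so π_E = (139/2 - (3/2)q_E)q_E - 23q_E.
Leader FOC: 93/2 - 3q_E = 0, so q_E = 31/2.
Then q_D = (93 - 3·(31/2))/6 = 31/4.
Total output Q = 93/4, so price P = 116 - 3·(93/4) = 185/4.

46.25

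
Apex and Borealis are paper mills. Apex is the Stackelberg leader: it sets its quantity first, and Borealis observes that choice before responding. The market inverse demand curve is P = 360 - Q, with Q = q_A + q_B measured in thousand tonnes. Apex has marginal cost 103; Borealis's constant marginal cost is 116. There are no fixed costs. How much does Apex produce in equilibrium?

Solve by backward induction. Given q_A, the follower Borealis maximises π_B = (360 - q_A - q_B)q_B - 116q_B.
∂π_B/∂q_B = 244 - q_A - 2q_B = 0 gives the reaction function q_B = (244 - q_A)/2.
Apex substitutes q_B(q_A) into its own profit: π_A = q_A(360 - q_A - (244 - q_A)/2) - 103q_A = (238 - (1/2)q_A)q_A - 103q_A.
The leader's first-order condition 135 - q_A = 0 yields q_A = 135.
Then q_B = (244 - 135)/2 = 109/2.

135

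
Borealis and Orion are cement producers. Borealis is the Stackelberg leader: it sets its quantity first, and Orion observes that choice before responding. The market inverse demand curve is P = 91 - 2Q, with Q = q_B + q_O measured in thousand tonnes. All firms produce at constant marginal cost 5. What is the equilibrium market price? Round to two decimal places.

The follower Orion best-responds to any q_B: π_O = (91 - 2Q)q_O - 5q_O.
Setting the follower's marginal profit to zero, 86 - 2q_B - 4q_O = 0, i.e. q_O = (86 - 2q_B)/4.
Borealis substitutes q_O(q_B) into its own profit: π_B = q_B(91 - 2q_B - (86 - 2q_B)/2) - 5q_B = (48 - q_B)q_B - 5q_B.
The leader's first-order condition 43 - 2q_B = 0 yields q_B = 43/2.
Then q_O = (86 - 2·(43/2))/4 = 43/4.
Total output Q = 129/4, so price P = 91 - 2·(129/4) = 53/2.

26.50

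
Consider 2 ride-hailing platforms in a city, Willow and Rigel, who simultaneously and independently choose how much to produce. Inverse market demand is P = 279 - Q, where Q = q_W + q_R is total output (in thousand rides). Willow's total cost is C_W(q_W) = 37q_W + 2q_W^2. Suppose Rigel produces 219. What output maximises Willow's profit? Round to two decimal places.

With the rival's output fixed at 219, Willow's profit is π_W = (279 - 219 - q_W)q_W - (37q_W + 2q_W²) = (60 - q_W)q_W - (37q_W + 2q_W²).
∂π_W/∂q_W = 23 - 6q_W = 0, so q_W = 23/6.

3.83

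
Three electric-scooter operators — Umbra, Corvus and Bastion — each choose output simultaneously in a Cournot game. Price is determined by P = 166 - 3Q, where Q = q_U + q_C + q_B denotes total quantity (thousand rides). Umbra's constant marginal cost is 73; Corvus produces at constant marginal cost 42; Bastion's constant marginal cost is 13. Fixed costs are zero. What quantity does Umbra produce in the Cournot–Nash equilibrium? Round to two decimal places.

0.17

Umbra's profit: π_U = (166 - 3Q)q_U - (73q_U). Setting ∂π_U/∂q_U = 0: 93 - 6q_U - 3(q_C + q_B) = 0.
Corvus's first-order condition: 124 - 6q_C - 3(q_U + q_B) = 0.
Bastion's profit: π_B = (166 - 3Q)q_B - (13q_B). Setting ∂π_B/∂q_B = 0: 153 - 6q_B - 3(q_U + q_C) = 0.
Adding the 3 first-order conditions: 370 − 12Q = 0, so Q = 185/6.
Back-substituting: q_U = (93 − 185/2)/3 = 1/6, q_C = (124 − 185/2)/3 = 21/2, q_B = (153 − 185/2)/3 = 121/6.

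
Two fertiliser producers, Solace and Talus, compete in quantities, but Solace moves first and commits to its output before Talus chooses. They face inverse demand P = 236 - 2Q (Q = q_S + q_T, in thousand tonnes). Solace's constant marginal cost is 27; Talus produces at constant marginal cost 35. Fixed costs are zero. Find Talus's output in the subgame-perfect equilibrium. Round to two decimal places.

23.13

Solve by backward induction. Given q_S, the follower Talus maximises π_T = (236 - 2q_S - 2q_T)q_T - 35q_T.
∂π_T/∂q_T = 201 - 2q_S - 4q_T = 0 gives the reaction function q_T = (201 - 2q_S)/4.
The leader anticipates this reaction. Substituting into P = 236 - 2Q gives P = 271/2 - q_S, so π_S = (271/2 - q_S)q_S - 27q_S.
The leader's first-order condition 217/2 - 2q_S = 0 yields q_S = 217/4.
Then q_T = (201 - 2·(217/4))/4 = 185/8.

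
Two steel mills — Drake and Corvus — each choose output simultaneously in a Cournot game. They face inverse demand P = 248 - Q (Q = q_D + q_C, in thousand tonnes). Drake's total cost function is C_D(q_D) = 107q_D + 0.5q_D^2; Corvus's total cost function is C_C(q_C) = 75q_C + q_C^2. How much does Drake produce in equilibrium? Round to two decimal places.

35.55

Drake's profit: π_D = (248 - Q)q_D - (107q_D + (1/2)q_D²). Setting ∂π_D/∂q_D = 0: 141 - 3q_D - (q_C) = 0.
Corvus's first-order condition: 173 - 4q_C - (q_D) = 0.
Best responses: q_D = (141 - q_C)/3, q_C = (173 - q_D)/4.
Solving the pair: q_D = 391/11, q_C = 378/11.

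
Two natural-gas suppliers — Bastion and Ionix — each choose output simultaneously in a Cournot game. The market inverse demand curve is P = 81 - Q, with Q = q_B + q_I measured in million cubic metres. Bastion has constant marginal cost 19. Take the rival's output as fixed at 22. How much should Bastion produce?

With the rival's output fixed at 22, Bastion's profit is π_B = (81 - 22 - q_B)q_B - (19q_B) = (59 - q_B)q_B - (19q_B).
∂π_B/∂q_B = 40 - 2q_B = 0, so q_B = 20.

20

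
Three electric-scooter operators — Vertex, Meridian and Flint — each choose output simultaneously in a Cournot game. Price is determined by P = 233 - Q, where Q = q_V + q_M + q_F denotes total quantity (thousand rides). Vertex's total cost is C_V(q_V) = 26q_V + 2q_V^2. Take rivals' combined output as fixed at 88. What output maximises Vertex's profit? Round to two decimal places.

With rivals' combined output fixed at 88, Vertex's profit is π_V = (233 - 88 - q_V)q_V - (26q_V + 2q_V²) = (145 - q_V)q_V - (26q_V + 2q_V²).
∂π_V/∂q_V = 119 - 6q_V = 0, so q_V = 119/6.

19.83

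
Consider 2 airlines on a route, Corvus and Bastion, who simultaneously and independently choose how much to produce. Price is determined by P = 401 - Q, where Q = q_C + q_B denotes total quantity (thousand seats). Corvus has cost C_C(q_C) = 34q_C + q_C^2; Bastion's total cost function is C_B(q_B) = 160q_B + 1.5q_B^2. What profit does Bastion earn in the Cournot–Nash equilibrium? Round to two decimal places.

Corvus's profit: π_C = (401 - Q)q_C - (34q_C + q_C²). Setting ∂π_C/∂q_C = 0: 367 - 4q_C - (q_B) = 0.
Bastion's first-order condition: 241 - 5q_B - (q_C) = 0.
Rearranging gives the reaction functions q_C = (367 - q_B)/4 and q_B = (241 - q_C)/5.
Solving the pair: q_C = 1594/19, q_B = 597/19.
Price P = 401 - 115.3158 = 285.6842.
Bastion's profit: 285.6842·(597/19) - 160·(597/19) - (3/2)(597/19)² = 2468.2064.

2468.21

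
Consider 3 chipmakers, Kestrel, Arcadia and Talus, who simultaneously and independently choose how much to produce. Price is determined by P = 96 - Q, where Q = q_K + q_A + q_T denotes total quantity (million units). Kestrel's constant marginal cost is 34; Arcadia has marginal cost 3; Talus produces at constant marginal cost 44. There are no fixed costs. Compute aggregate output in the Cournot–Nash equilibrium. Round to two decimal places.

51.75

Kestrel's profit: π_K = (96 - Q)q_K - (34q_K). Setting ∂π_K/∂q_K = 0: 62 - 2q_K - (q_A + q_T) = 0.
Arcadia's profit: π_A = (96 - Q)q_A - (3q_A). Setting ∂π_A/∂q_A = 0: 93 - 2q_A - (q_K + q_T) = 0.
Talus's first-order condition: 52 - 2q_T - (q_K + q_A) = 0.
Adding the 3 first-order conditions: 207 − 4Q = 0, so Q = 207/4.
Back-substituting: q_K = (62 − 207/4) = 41/4, q_A = (93 − 207/4) = 165/4, q_T = (52 − 207/4) = 1/4.
Total output Q = 41/4 + 165/4 + 1/4 = 207/4.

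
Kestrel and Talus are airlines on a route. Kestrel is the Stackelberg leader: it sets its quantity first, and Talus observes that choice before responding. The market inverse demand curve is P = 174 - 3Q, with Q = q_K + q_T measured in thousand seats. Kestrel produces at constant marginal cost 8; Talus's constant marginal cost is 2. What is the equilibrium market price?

48

The follower Talus best-responds to any q_K: π_T = (174 - 3Q)q_T - 2q_T.
Setting the follower's marginal profit to zero, 172 - 3q_K - 6q_T = 0, i.e. q_T = (172 - 3q_K)/6.
The leader anticipates this reaction. Substituting into P = 174 - 3Q gives P = 88 - (3/2)q_K, so π_K = (88 - (3/2)q_K)q_K - 8q_K.
Leader FOC: 80 - 3q_K = 0, so q_K = 80/3.
Then q_T = (172 - 3·(80/3))/6 = 46/3.
Total output Q = 42, so price P = 174 - 3·42 = 48.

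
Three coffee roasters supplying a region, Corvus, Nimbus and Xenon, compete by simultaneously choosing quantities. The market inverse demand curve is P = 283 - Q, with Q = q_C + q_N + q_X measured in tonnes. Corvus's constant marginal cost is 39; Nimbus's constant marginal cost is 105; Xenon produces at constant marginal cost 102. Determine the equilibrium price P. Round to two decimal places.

132.25

Corvus's profit: π_C = (283 - Q)q_C - (39q_C). Setting ∂π_C/∂q_C = 0: 244 - 2q_C - (q_N + q_X) = 0.
Nimbus's first-order condition: 178 - 2q_N - (q_C + q_X) = 0.
Xenon's profit: π_X = (283 - Q)q_X - (102q_X). Setting ∂π_X/∂q_X = 0: 181 - 2q_X - (q_C + q_N) = 0.
Adding the 3 first-order conditions: 603 − 4Q = 0, so Q = 603/4.
Back-substituting: q_C = (244 − 603/4) = 373/4, q_N = (178 − 603/4) = 109/4, q_X = (181 − 603/4) = 121/4.
Total output Q = 603/4, so price P = 283 - 603/4 = 529/4.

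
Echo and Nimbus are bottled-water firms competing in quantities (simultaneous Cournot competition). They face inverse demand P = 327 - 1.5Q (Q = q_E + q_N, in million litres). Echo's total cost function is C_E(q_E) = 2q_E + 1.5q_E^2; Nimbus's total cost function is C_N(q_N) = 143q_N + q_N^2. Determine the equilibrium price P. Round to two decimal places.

Echo's profit: π_E = (327 - 1.5Q)q_E - (2q_E + (3/2)q_E²). Setting ∂π_E/∂q_E = 0: 325 - 6q_E - (3/2)(q_N) = 0.
Nimbus's profit: π_N = (327 - 1.5Q)q_N - (143q_N + q_N²). Setting ∂π_N/∂q_N = 0: 184 - 5q_N - (3/2)(q_E) = 0.
Rearranging gives the reaction functions q_E = (325 - (3/2)q_N)/6 and q_N = (184 - (3/2)q_E)/5.
Solving the pair: q_E = 48.6126, q_N = 822/37.
Total output Q = 70.8288, so price P = 327 - (3/2)·70.8288 = 220.7568.

220.76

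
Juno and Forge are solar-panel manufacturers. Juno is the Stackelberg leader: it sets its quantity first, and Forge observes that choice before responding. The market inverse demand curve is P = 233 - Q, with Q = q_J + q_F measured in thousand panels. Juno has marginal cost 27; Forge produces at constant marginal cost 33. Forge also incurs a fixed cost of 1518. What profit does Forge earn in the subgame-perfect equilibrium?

Solve by backward induction. Given q_J, the follower Forge maximises π_F = (233 - q_J - q_F)q_F - 33q_F.
Setting the follower's marginal profit to zero, 200 - q_J - 2q_F = 0, i.e. q_F = (200 - q_J)/2.
The leader anticipates this reaction. Substituting into P = 233 - Q gives P = 133 - (1/2)q_J, so π_J = (133 - (1/2)q_J)q_J - 27q_J.
Leader FOC: 106 - q_J = 0, so q_J = 106.
Then q_F = (200 - 106)/2 = 47.
Price P = 233 - 153 = 80.
Forge's profit: (80 - 33)·47 - 1518 = 691.

691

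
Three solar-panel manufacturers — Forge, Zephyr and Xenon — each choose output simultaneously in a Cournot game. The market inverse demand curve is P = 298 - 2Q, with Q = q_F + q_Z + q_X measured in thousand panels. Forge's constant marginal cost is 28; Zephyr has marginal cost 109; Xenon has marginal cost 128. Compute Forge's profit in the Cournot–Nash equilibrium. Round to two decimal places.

6356.28

Forge's profit: π_F = (298 - 2Q)q_F - (28q_F). Setting ∂π_F/∂q_F = 0: 270 - 4q_F - 2(q_Z + q_X) = 0.
Zephyr's profit: π_Z = (298 - 2Q)q_Z - (109q_Z). Setting ∂π_Z/∂q_Z = 0: 189 - 4q_Z - 2(q_F + q_X) = 0.
Xenon's profit: π_X = (298 - 2Q)q_X - (128q_X). Setting ∂π_X/∂q_X = 0: 170 - 4q_X - 2(q_F + q_Z) = 0.
Adding the 3 first-order conditions: 629 − 8Q = 0, so Q = 629/8.
Back-substituting: q_F = (270 − 629/4)/2 = 451/8, q_Z = (189 − 629/4)/2 = 127/8, q_X = (170 − 629/4)/2 = 51/8.
Price P = 298 - 2·(629/8) = 563/4.
Forge's profit: (563/4 - 28)·(451/8) = 6356.2813.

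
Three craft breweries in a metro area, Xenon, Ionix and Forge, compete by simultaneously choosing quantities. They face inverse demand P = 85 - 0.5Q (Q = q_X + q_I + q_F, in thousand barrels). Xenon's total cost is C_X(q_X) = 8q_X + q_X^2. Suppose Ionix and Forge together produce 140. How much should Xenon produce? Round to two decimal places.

With rivals' combined output fixed at 140, Xenon's profit is π_X = (85 - (1/2)·140 - (1/2)q_X)q_X - (8q_X + q_X²) = (15 - (1/2)q_X)q_X - (8q_X + q_X²).
∂π_X/∂q_X = 7 - 3q_X = 0, so q_X = 7/3.

2.33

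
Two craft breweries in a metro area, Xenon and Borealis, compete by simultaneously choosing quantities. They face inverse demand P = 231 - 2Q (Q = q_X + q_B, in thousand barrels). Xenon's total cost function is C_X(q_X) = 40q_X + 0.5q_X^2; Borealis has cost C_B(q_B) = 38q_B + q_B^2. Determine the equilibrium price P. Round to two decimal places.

127.69

Xenon's profit: π_X = (231 - 2Q)q_X - (40q_X + (1/2)q_X²). Setting ∂π_X/∂q_X = 0: 191 - 5q_X - 2(q_B) = 0.
Borealis's first-order condition: 193 - 6q_B - 2(q_X) = 0.
Best responses: q_X = (191 - 2q_B)/5, q_B = (193 - 2q_X)/6.
Substituting one into the other gives q_X = 380/13 and q_B = 583/26.
Total output Q = 1343/26, so price P = 231 - 2·(1343/26) = 1660/13.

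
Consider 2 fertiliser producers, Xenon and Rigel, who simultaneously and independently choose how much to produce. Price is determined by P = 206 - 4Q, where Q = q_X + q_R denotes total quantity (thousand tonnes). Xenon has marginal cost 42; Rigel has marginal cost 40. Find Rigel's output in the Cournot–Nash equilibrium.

Xenon's profit: π_X = (206 - 4Q)q_X - (42q_X). Setting ∂π_X/∂q_X = 0: 164 - 8q_X - 4(q_R) = 0.
Rigel's profit: π_R = (206 - 4Q)q_R - (40q_R). Setting ∂π_R/∂q_R = 0: 166 - 8q_R - 4(q_X) = 0.
Rearranging gives the reaction functions q_X = (164 - 4q_R)/8 and q_R = (166 - 4q_X)/8.
Substituting one into the other gives q_X = 27/2 and q_R = 14.

14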